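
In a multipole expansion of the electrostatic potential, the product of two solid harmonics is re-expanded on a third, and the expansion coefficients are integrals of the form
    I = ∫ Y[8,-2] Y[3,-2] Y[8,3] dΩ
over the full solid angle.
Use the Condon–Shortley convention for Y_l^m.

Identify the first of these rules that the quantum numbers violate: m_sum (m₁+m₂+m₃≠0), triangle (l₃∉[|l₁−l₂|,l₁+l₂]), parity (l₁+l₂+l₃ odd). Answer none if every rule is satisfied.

m_sum

azimuthal sum: -2 − 2 + 3 = -1  ✗
5 ≤ 8 ≤ 11 (triangle on l)
L = 8 + 3 + 8 = 19 (odd)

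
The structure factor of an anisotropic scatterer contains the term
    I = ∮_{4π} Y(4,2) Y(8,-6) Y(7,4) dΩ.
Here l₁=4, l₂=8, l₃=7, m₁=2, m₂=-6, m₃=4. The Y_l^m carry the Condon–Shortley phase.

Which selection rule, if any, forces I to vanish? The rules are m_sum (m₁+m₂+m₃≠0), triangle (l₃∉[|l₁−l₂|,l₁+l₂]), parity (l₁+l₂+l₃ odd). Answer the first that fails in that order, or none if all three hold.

Σmᵢ = 0  ✓
l₃∈[|l₁−l₂|,l₁+l₂]=[4,12], have l₃=7  ✓
Σlᵢ = 19 ⇒ odd  ✗

parity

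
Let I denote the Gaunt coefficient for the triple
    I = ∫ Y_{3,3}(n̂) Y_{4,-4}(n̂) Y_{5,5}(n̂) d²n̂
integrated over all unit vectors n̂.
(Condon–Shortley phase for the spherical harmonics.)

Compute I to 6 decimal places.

0.000000

3 − 4 + 5 = 4 ≠ 0: azimuthal integral kills it; I = 0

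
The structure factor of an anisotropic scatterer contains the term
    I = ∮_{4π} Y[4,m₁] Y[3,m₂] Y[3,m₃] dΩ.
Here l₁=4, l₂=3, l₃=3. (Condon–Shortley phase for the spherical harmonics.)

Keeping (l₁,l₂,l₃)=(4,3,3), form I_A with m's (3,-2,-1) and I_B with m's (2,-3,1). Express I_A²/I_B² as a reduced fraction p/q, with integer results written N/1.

l's match ⇒ only the (l;m) 3-j factors differ between A and B.
A: triangle coeff Δ(4,3,3) = 1/34650; Σ_t [0,1]: t=0:+1/144 t=1:−1/288 = 1/288; (3j)²=1/99 [(4 3 3; 3 -2 -1)], sign=+1
B: triangle coeff Δ(4,3,3) = 1/34650; Σ_t [0,0]: t=0:+1/192 = 1/192; (3j)²=3/77 [(4 3 3; 2 -3 1)], sign=+1
I_A²/I_B² = (1/99)/(3/77) = 7/27

7/27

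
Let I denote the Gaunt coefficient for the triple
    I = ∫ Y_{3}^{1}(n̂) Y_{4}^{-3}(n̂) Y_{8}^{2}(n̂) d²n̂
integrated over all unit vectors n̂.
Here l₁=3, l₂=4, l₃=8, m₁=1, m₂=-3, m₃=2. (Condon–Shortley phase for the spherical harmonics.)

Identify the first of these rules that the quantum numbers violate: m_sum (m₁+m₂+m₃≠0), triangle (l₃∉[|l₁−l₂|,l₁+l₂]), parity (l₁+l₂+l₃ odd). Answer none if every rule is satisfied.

triangle

Σmᵢ = 0  ✓
l₃∈[|l₁−l₂|,l₁+l₂]=[1,7], have l₃=8  ✗
Σlᵢ = 15 ⇒ odd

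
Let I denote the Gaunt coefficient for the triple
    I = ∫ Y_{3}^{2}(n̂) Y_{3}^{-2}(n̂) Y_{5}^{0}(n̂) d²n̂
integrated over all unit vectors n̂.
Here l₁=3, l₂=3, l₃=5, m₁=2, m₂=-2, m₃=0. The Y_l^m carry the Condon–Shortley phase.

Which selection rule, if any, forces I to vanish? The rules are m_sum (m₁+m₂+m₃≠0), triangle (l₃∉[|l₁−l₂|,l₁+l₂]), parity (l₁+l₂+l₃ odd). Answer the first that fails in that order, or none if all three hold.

Σmᵢ = 0  ✓
l₃∈[|l₁−l₂|,l₁+l₂]=[0,6], have l₃=5  ✓
Σlᵢ = 11 ⇒ odd  ✗

parity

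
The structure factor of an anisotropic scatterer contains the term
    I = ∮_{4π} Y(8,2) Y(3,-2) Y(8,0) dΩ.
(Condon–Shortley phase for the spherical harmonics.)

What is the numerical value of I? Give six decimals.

0.000000

Σlᵢ=19 odd — θ-integrand is odd under cosθ→−cosθ; I=0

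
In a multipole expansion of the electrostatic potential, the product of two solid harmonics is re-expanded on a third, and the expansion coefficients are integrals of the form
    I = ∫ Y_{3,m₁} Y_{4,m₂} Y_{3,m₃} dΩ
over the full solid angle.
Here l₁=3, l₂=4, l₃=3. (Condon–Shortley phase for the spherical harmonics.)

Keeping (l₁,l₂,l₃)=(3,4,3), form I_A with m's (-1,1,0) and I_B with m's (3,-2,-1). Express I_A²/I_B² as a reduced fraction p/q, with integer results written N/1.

Same 3,4,3: normalisation and zero-m 3j drop out of the ratio.
A: Δ: 4! 2! 4! / 11! → 1/34650; sum: t=2:+1/48 t=3:−1/24 t=4:+1/288 = -5/288; 3j²(3 4 3; -1 1 0) = Δ·Π!·Σ² = 5/462  (sign +1)
B: Δ: 4! 2! 4! / 11! → 1/34650; sum: t=0:+1/192 = 1/192; 3j²(3 4 3; 3 -2 -1) = Δ·Π!·Σ² = 3/77  (sign +1)
I_A²/I_B² = (5/462)/(3/77) = 5/18

5/18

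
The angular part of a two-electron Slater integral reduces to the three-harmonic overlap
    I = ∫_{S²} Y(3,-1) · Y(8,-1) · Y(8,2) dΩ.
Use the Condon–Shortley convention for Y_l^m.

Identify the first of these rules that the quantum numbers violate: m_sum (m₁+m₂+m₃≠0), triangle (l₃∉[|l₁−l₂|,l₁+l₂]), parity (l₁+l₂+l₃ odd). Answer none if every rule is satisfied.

parity

azimuthal sum: -1 − 1 + 2 = 0  ✓
5 ≤ 8 ≤ 11 (triangle on l)  ✓
L = 3 + 8 + 8 = 19 (odd)  ✗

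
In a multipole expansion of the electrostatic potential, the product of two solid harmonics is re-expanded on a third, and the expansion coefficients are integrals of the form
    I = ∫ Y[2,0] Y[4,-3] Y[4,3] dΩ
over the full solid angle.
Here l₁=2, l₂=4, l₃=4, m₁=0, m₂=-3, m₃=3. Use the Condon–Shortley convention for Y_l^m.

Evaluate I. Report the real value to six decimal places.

0.057344

Rules hold: Σm=0, L=10 even, 2≤4≤6.
N = 5·9·9 = 405
Δ = 2!·2!·6!/11! = 1/13860
Racah Σ t=0..2: t=0:+1/192 t=1:−1/36 t=2:+1/192 = -5/288
⇒ 3j(2 4 4; 0 0 0)² = 20/693, sgn -1
Racah Σ t=0..1: t=0:+1/480 t=1:−1/720 = 1/1440
⇒ 3j(2 4 4; 0 -3 3)² = 7/1980, sgn -1
4πI² = N·(3j₀)²·(3jₘ)² = 5/121
I = +1·√(0.0413223/4π) = 0.05734392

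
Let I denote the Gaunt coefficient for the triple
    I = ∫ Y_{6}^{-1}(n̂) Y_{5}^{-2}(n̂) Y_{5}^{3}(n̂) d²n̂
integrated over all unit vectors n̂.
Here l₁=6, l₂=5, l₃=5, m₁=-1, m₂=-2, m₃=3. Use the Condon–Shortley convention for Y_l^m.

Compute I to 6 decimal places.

0.016235

Rules hold: Σm=0, L=16 even, 1≤5≤11.
N = 13·11·11 = 1573
Δ = 6!·6!·4!/17! = 1/28588560
Racah Σ t=1..5: t=1:−1/345600 t=2:+1/13824 t=3:−1/5184 t=4:+1/13824 t=5:−1/345600 = -7/129600
⇒ 3j(6 5 5; 0 0 0)² = 80/7293, sgn +1
Racah Σ t=1..3: t=1:−1/345600 t=2:+1/34560 t=3:−1/41472 = 1/518400
⇒ 3j(6 5 5; -1 -2 3)² = 7/36465, sgn +1
4πI² = N·(3j₀)²·(3jₘ)² = 112/33813
I = +1·√(0.00331234/4π) = 0.01623537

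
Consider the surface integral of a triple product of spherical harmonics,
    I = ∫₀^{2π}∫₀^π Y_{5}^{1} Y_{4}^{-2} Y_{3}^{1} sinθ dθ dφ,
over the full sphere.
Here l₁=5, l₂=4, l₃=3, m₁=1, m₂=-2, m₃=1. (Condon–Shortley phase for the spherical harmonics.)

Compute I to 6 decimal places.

Rules hold: Σm=0, L=12 even, 1≤3≤9.
N = 11·9·7 = 693
Δ = 6!·4!·2!/13! = 1/180180
Racah Σ t=2..4: t=2:+1/576 t=3:−1/144 t=4:+1/576 = -1/288
⇒ 3j(5 4 3; 0 0 0)² = 20/1001, sgn +1
Racah Σ t=0..2: t=0:+1/34560 t=1:−1/720 t=2:+1/384 = 43/34560
⇒ 3j(5 4 3; 1 -2 1)² = 1849/180180, sgn +1
4πI² = N·(3j₀)²·(3jₘ)² = 1849/13013
I = +1·√(0.142089/4π) = 0.10633465

0.106335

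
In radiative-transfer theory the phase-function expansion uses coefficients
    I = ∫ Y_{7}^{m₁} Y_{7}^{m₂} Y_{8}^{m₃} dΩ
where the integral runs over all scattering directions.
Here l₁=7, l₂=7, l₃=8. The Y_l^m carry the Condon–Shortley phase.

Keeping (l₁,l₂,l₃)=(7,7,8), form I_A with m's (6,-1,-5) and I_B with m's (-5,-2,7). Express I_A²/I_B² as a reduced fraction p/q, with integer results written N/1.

364/1215

Same 7,7,8: normalisation and zero-m 3j drop out of the ratio.
A: Δ: 6! 8! 8! / 23! → 1/22086194130; sum: t=0:+1/5225472000 t=1:−1/3483648000 = -1/10450944000; 3j²(7 7 8; 6 -1 -5) = Δ·Π!·Σ² = 104/37145  (sign +1)
B: Δ: 6! 8! 8! / 23! → 1/22086194130; sum: t=4:+1/9754214400 t=5:−1/24385536000 = 1/16257024000; 3j²(7 7 8; -5 -2 7) = Δ·Π!·Σ² = 486/52003  (sign -1)
I_A²/I_B² = (104/37145)/(486/52003) = 364/1215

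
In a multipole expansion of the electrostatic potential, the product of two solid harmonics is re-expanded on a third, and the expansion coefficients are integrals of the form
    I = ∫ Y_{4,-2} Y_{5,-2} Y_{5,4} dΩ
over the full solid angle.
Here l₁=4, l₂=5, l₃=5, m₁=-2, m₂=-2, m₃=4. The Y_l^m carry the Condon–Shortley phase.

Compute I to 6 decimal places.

0.118854

m-sum 0 ✓  L=14 even ✓  1≤5≤9 ✓
Π(2lᵢ+1) = 9×11×11 = 1089
triangle coeff Δ(4,5,5) = 1/3153150
Σ_t [0,4]: t=0:+1/69120 t=1:−1/1728 t=2:+1/576 t=3:−1/1728 t=4:+1/69120 = 7/11520
(3j)²=2/143 [(4 5 5; 0 0 0)], sign=-1
Σ_t [2,3]: t=2:+1/11520 t=3:−1/25920 = 1/20736
(3j)²=5/429 [(4 5 5; -2 -2 4)], sign=-1
⇒ 4πI² = 30/169
I = (+1)√(30/169/(4π)) = 0.11885360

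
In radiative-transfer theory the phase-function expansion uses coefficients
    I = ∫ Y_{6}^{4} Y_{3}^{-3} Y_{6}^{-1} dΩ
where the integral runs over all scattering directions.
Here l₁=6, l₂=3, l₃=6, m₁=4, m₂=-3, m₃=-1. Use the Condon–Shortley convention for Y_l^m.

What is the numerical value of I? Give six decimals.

0.000000

Σlᵢ=15 odd — θ-integrand is odd under cosθ→−cosθ; I=0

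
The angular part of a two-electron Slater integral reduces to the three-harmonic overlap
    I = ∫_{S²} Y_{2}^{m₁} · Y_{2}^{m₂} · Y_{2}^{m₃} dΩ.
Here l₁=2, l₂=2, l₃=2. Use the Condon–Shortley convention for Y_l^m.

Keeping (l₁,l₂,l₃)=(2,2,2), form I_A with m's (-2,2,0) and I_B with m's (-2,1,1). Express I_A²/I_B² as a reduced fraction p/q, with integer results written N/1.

2/3

l's match ⇒ only the (l;m) 3-j factors differ between A and B.
A: triangle coeff Δ(2,2,2) = 1/630; Σ_t [2,2]: t=2:+1/8 = 1/8; (3j)²=2/35 [(2 2 2; -2 2 0)], sign=+1
B: triangle coeff Δ(2,2,2) = 1/630; Σ_t [2,2]: t=2:+1/4 = 1/4; (3j)²=3/35 [(2 2 2; -2 1 1)], sign=-1
I_A²/I_B² = (2/35)/(3/35) = 2/3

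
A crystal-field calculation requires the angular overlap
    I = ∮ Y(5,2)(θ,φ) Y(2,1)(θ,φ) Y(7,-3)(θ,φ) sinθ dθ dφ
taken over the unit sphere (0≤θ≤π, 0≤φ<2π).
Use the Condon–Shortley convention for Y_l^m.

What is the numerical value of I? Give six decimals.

m-sum 0 ✓  L=14 even ✓  3≤7≤7 ✓
Π(2lᵢ+1) = 11×5×15 = 825
triangle coeff Δ(5,2,7) = 1/15015
Σ_t [0,0]: t=0:+1/57600 = 1/57600
(3j)²=21/715 [(5 2 7; 0 0 0)], sign=-1
Σ_t [0,0]: t=0:+1/181440 = 1/181440
(3j)²=32/1001 [(5 2 7; 2 1 -3)], sign=+1
⇒ 4πI² = 1440/1859
I = (-1)√(1440/1859/(4π)) = -0.24827707

-0.248277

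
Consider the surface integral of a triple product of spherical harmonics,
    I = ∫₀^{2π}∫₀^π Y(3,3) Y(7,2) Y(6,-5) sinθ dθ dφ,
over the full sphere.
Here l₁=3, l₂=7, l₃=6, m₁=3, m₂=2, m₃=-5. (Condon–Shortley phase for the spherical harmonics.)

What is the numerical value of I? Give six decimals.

-0.055070

Checks pass: Σm=0; 16 even; l₃=6∈[4,10].
(2·3+1)(2·7+1)(2·6+1) = 1365
Δ: 4! 2! 10! / 17! → 1/2042040
sum: t=1:−1/207360 t=2:+1/57600 t=3:−1/207360 = 1/129600
3j²(3 7 6; 0 0 0) = Δ·Π!·Σ² = 168/12155  (sign +1)
sum: t=0:+1/17418240 = 1/17418240
3j²(3 7 6; 3 2 -5) = Δ·Π!·Σ² = 25/12376  (sign -1)
combine: 4πI² = 1365·168/12155·25/12376 = 1575/41327
take √, sign -1: I = -0.05507042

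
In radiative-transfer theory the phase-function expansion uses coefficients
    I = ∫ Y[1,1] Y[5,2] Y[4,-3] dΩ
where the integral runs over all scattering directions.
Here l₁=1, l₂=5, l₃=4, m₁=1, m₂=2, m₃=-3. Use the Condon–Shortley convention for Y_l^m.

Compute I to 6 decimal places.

m-sum 0 ✓  L=10 even ✓  4≤4≤6 ✓
Π(2lᵢ+1) = 3×11×9 = 297
triangle coeff Δ(1,5,4) = 1/495
Σ_t [1,1]: t=1:−1/576 = -1/576
(3j)²=5/99 [(1 5 4; 0 0 0)], sign=-1
Σ_t [0,0]: t=0:+1/10080 = 1/10080
(3j)²=1/165 [(1 5 4; 1 2 -3)], sign=-1
⇒ 4πI² = 1/11
I = (+1)√(1/11/(4π)) = 0.08505478

0.085055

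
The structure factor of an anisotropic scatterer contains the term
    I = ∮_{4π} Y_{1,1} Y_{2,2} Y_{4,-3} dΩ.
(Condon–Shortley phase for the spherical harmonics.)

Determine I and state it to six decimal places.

l₃=4 ∉ [1,3] — triangle fails ⇒ I = 0

0.000000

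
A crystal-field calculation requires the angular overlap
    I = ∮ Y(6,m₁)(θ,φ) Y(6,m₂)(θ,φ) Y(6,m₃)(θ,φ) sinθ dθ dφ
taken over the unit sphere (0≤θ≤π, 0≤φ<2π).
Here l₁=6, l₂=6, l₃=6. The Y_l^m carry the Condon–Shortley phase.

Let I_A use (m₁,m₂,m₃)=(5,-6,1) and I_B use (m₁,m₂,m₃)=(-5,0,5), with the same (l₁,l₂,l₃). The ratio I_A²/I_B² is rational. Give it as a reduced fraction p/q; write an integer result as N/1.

14/25

Shared (l₁,l₂,l₃)=(6,6,6): N and (l;000)² cancel in I_A²/I_B².
A: Δ = 6!·6!·6!/19! = 1/325909584; Racah Σ t=0..0: t=0:+1/62208000 = 1/62208000; ⇒ 3j(6 6 6; 5 -6 1)² = 77/8398, sgn -1
B: Δ = 6!·6!·6!/19! = 1/325909584; Racah Σ t=5..6: t=5:−1/10368000 t=6:+1/62208000 = -1/12441600; ⇒ 3j(6 6 6; -5 0 5)² = 275/16796, sgn +1
I_A²/I_B² = (77/8398)/(275/16796) = 14/25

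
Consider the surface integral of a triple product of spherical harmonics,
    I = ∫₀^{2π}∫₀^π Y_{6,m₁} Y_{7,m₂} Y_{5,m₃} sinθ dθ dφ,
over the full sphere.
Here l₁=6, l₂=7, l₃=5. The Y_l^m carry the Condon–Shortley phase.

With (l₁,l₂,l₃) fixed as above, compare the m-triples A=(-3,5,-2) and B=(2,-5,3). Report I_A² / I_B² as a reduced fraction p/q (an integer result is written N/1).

l's match ⇒ only the (l;m) 3-j factors differ between A and B.
A: triangle coeff Δ(6,7,5) = 1/174594420; Σ_t [6,8]: t=6:+1/6220800 t=7:−1/2419200 t=8:+1/11612160 = -29/174182400; (3j)²=841/83980 [(6 7 5; -3 5 -2)], sign=+1
B: triangle coeff Δ(6,7,5) = 1/174594420; Σ_t [0,2]: t=0:+1/46448640 t=1:−1/3628800 t=2:+1/4147200 = -1/77414400; (3j)²=3/41990 [(6 7 5; 2 -5 3)], sign=-1
I_A²/I_B² = (841/83980)/(3/41990) = 841/6

841/6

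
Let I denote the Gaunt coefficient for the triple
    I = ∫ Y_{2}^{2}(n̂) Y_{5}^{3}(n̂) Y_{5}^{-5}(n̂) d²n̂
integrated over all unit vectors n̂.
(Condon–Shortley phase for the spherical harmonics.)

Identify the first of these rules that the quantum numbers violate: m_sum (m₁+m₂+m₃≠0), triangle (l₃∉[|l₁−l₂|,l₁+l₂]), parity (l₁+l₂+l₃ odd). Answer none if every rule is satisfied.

none

Σmᵢ = 0  ✓
l₃∈[|l₁−l₂|,l₁+l₂]=[3,7], have l₃=5  ✓
Σlᵢ = 12 ⇒ even  ✓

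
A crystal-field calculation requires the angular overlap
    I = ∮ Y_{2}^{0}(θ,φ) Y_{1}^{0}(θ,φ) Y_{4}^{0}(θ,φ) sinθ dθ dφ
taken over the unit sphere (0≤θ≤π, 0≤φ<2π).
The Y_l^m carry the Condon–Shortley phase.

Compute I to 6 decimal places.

|2−1|≤4≤2+1 violated ⇒ I = 0

0.000000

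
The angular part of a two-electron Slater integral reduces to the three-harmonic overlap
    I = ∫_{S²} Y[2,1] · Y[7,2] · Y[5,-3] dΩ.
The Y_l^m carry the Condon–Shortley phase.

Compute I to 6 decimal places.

Checks pass: Σm=0; 14 even; l₃=5∈[5,9].
(2·2+1)(2·7+1)(2·5+1) = 825
Δ: 4! 0! 10! / 15! → 1/15015
sum: t=2:+1/57600 = 1/57600
3j²(2 7 5; 0 0 0) = Δ·Π!·Σ² = 21/715  (sign -1)
sum: t=1:−1/483840 = -1/483840
3j²(2 7 5; 1 2 -3) = Δ·Π!·Σ² = 6/1001  (sign -1)
combine: 4πI² = 825·21/715·6/1001 = 270/1859
take √, sign +1: I = 0.10750713

0.107507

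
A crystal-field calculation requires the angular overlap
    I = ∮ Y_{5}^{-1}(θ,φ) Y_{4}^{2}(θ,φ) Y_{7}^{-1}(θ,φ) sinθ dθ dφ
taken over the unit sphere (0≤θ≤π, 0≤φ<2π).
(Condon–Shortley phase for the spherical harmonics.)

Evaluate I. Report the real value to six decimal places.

0.093380

Checks pass: Σm=0; 16 even; l₃=7∈[1,9].
(2·5+1)(2·4+1)(2·7+1) = 1485
Δ: 2! 8! 6! / 17! → 1/6126120
sum: t=0:+1/69120 t=1:−1/20736 t=2:+1/69120 = -1/51840
3j²(5 4 7; 0 0 0) = Δ·Π!·Σ² = 280/21879  (sign +1)
sum: t=0:+1/2073600 t=1:−1/86400 t=2:+1/55296 = 29/4147200
3j²(5 4 7; -1 2 -1) = Δ·Π!·Σ² = 841/145860  (sign +1)
combine: 4πI² = 1485·280/21879·841/145860 = 58870/537251
take √, sign +1: I = 0.09337991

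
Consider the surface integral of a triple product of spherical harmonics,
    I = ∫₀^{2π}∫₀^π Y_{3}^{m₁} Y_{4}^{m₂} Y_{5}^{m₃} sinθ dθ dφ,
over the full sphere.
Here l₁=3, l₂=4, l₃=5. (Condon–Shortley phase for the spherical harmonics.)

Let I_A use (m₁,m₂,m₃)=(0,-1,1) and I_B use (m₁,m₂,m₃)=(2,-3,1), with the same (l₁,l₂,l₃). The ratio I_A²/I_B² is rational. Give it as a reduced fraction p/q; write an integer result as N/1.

2166/4235

Same 3,4,5: normalisation and zero-m 3j drop out of the ratio.
A: Δ: 2! 4! 6! / 13! → 1/180180; sum: t=0:+1/432 t=1:−1/192 t=2:+1/1440 = -19/8640; 3j²(3 4 5; 0 -1 1) = Δ·Π!·Σ² = 361/30030  (sign -1)
B: Δ: 2! 4! 6! / 13! → 1/180180; sum: t=0:+1/1440 t=1:−1/17280 = 11/17280; 3j²(3 4 5; 2 -3 1) = Δ·Π!·Σ² = 11/468  (sign +1)
I_A²/I_B² = (361/30030)/(11/468) = 2166/4235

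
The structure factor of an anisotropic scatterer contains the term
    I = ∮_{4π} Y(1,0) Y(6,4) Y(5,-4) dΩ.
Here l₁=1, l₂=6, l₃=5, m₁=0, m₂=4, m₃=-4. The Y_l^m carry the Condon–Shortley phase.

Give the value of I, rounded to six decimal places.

0.182727

Checks pass: Σm=0; 12 even; l₃=5∈[5,7].
(2·1+1)(2·6+1)(2·5+1) = 429
Δ: 2! 0! 10! / 13! → 1/858
sum: t=1:−1/14400 = -1/14400
3j²(1 6 5; 0 0 0) = Δ·Π!·Σ² = 6/143  (sign +1)
sum: t=1:−1/362880 = -1/362880
3j²(1 6 5; 0 4 -4) = Δ·Π!·Σ² = 10/429  (sign +1)
combine: 4πI² = 429·6/143·10/429 = 60/143
take √, sign +1: I = 0.18272698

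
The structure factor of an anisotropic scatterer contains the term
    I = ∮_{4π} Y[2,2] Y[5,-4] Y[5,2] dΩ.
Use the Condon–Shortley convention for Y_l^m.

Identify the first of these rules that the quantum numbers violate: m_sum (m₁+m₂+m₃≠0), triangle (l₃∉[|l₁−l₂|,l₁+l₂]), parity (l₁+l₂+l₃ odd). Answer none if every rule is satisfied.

none

m₁+m₂+m₃ = 2 − 4 + 2 = 0  ✓
triangle: |2−5|=3 ≤ l₃=5 ≤ 2+5=7  ✓
parity: l₁+l₂+l₃ = 12 is even  ✓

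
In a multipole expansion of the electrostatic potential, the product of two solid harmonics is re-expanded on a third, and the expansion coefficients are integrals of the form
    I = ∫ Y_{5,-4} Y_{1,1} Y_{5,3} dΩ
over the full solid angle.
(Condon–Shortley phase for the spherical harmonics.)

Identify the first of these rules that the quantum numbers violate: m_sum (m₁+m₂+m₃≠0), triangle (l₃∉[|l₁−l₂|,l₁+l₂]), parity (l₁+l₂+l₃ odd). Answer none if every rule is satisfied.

parity

Σmᵢ = 0  ✓
l₃∈[|l₁−l₂|,l₁+l₂]=[4,6], have l₃=5  ✓
Σlᵢ = 11 ⇒ odd  ✗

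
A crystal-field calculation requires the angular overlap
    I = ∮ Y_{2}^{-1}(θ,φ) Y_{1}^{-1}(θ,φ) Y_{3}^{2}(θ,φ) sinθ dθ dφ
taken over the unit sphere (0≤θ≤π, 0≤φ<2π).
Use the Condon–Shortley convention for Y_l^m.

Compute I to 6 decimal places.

Checks pass: Σm=0; 6 even; l₃=3∈[1,3].
(2·2+1)(2·1+1)(2·3+1) = 105
Δ: 0! 4! 2! / 7! → 1/105
sum: t=0:+1/4 = 1/4
3j²(2 1 3; 0 0 0) = Δ·Π!·Σ² = 3/35  (sign -1)
sum: t=0:+1/12 = 1/12
3j²(2 1 3; -1 -1 2) = Δ·Π!·Σ² = 2/21  (sign -1)
combine: 4πI² = 105·3/35·2/21 = 6/7
take √, sign +1: I = 0.26116903

0.261169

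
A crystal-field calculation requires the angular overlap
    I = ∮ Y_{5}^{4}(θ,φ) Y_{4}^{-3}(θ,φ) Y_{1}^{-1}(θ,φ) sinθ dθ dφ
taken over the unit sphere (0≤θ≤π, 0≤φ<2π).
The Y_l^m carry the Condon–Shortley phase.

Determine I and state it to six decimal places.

0.294638

Checks pass: Σm=0; 10 even; l₃=1∈[1,9].
(2·5+1)(2·4+1)(2·1+1) = 297
Δ: 8! 2! 0! / 11! → 1/495
sum: t=4:+1/576 = 1/576
3j²(5 4 1; 0 0 0) = Δ·Π!·Σ² = 5/99  (sign -1)
sum: t=1:−1/10080 = -1/10080
3j²(5 4 1; 4 -3 -1) = Δ·Π!·Σ² = 4/55  (sign -1)
combine: 4πI² = 297·5/99·4/55 = 12/11
take √, sign +1: I = 0.29463840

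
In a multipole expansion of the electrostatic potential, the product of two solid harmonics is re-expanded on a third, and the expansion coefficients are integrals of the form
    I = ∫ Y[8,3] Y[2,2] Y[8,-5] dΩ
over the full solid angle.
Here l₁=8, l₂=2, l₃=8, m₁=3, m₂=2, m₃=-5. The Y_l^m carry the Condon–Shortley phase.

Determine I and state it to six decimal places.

Checks pass: Σm=0; 18 even; l₃=8∈[6,10].
(2·8+1)(2·2+1)(2·8+1) = 1445
Δ: 2! 14! 2! / 19! → 1/348840
sum: t=0:+1/116121600 t=1:−1/25401600 t=2:+1/116121600 = -1/45158400
3j²(8 2 8; 0 0 0) = Δ·Π!·Σ² = 24/1615  (sign -1)
sum: t=2:+1/958003200 = 1/958003200
3j²(8 2 8; 3 2 -5) = Δ·Π!·Σ² = 13/969  (sign -1)
combine: 4πI² = 1445·24/1615·13/969 = 104/361
take √, sign +1: I = 0.15141125

0.151411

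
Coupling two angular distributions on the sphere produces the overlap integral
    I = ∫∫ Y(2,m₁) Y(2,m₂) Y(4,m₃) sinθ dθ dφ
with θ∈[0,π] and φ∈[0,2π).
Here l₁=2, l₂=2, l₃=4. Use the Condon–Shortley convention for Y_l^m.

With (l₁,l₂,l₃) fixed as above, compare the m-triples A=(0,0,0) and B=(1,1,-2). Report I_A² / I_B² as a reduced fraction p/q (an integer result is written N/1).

9/10

l's match ⇒ only the (l;m) 3-j factors differ between A and B.
A: triangle coeff Δ(2,2,4) = 1/630; Σ_t [0,0]: t=0:+1/16 = 1/16; (3j)²=2/35 [(2 2 4; 0 0 0)], sign=+1
B: triangle coeff Δ(2,2,4) = 1/630; Σ_t [0,0]: t=0:+1/36 = 1/36; (3j)²=4/63 [(2 2 4; 1 1 -2)], sign=+1
I_A²/I_B² = (2/35)/(4/63) = 9/10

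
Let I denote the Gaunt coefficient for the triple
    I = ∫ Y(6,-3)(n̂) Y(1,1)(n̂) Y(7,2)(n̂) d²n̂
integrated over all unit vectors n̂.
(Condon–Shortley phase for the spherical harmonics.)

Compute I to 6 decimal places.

Rules hold: Σm=0, L=14 even, 5≤7≤7.
N = 13·3·15 = 585
Δ = 0!·12!·2!/15! = 1/1365
Racah Σ t=0..0: t=0:+1/518400 = 1/518400
⇒ 3j(6 1 7; 0 0 0)² = 7/195, sgn -1
Racah Σ t=0..0: t=0:+1/4354560 = 1/4354560
⇒ 3j(6 1 7; -3 1 2)² = 2/273, sgn -1
4πI² = N·(3j₀)²·(3jₘ)² = 2/13
I = +1·√(0.153846/4π) = 0.11064668

0.110647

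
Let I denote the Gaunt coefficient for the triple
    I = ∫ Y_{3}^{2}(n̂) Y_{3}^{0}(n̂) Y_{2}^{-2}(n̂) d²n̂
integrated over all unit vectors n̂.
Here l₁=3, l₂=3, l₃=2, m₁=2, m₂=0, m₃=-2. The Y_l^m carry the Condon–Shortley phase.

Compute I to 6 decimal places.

m-sum 0 ✓  L=8 even ✓  0≤2≤6 ✓
Π(2lᵢ+1) = 7×7×5 = 245
triangle coeff Δ(3,3,2) = 1/3780
Σ_t [1,3]: t=1:−1/24 t=2:+1/4 t=3:−1/24 = 1/6
(3j)²=4/105 [(3 3 2; 0 0 0)], sign=+1
Σ_t [1,1]: t=1:−1/24 = -1/24
(3j)²=1/21 [(3 3 2; 2 0 -2)], sign=-1
⇒ 4πI² = 4/9
I = (-1)√(4/9/(4π)) = -0.18806319

-0.188063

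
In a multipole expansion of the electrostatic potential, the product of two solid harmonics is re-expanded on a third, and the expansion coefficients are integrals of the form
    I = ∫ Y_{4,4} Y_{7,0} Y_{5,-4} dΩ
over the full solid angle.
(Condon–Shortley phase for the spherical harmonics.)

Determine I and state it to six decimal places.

Rules hold: Σm=0, L=16 even, 3≤5≤11.
N = 9·15·11 = 1485
Δ = 6!·2!·8!/17! = 1/6126120
Racah Σ t=2..4: t=2:+1/69120 t=3:−1/20736 t=4:+1/69120 = -1/51840
⇒ 3j(4 7 5; 0 0 0)² = 280/21879, sgn +1
Racah Σ t=0..0: t=0:+1/7257600 = 1/7257600
⇒ 3j(4 7 5; 4 0 -4)² = 14/12155, sgn -1
4πI² = N·(3j₀)²·(3jₘ)² = 11760/537251
I = -1·√(0.0218892/4π) = -0.04173593

-0.041736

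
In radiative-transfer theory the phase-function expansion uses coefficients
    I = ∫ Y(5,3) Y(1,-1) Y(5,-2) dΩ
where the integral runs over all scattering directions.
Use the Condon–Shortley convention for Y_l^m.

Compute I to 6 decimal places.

Σlᵢ=11 odd — θ-integrand is odd under cosθ→−cosθ; I=0

0.000000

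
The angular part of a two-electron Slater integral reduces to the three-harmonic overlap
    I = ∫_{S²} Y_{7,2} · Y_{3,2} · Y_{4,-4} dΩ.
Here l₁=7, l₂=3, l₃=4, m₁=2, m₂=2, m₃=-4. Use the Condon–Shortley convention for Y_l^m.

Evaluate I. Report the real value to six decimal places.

0.020214

m-sum 0 ✓  L=14 even ✓  4≤4≤10 ✓
Π(2lᵢ+1) = 15×7×9 = 945
triangle coeff Δ(7,3,4) = 1/45045
Σ_t [3,3]: t=3:−1/20736 = -1/20736
(3j)²=35/1287 [(7 3 4; 0 0 0)], sign=-1
Σ_t [5,5]: t=5:−1/4838400 = -1/4838400
(3j)²=1/5005 [(7 3 4; 2 2 -4)], sign=-1
⇒ 4πI² = 105/20449
I = (+1)√(105/20449/(4π)) = 0.02021407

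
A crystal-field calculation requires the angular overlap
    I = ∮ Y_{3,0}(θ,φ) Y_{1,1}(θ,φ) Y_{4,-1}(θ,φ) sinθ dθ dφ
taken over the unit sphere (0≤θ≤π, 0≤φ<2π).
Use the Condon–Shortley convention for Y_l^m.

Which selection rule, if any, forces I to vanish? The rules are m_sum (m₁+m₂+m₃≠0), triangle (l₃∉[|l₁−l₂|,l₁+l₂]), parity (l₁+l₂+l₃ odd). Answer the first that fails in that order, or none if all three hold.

azimuthal sum: 0 + 1 − 1 = 0  ✓
2 ≤ 4 ≤ 4 (triangle on l)  ✓
L = 3 + 1 + 4 = 8 (even)  ✓

none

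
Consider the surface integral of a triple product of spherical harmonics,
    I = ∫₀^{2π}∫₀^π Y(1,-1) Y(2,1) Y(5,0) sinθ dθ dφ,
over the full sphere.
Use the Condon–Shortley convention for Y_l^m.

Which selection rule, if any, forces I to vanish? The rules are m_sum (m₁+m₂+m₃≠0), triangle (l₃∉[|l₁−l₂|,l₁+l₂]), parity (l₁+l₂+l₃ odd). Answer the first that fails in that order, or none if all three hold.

triangle

azimuthal sum: -1 + 1 + 0 = 0  ✓
1 ≤ 5 ≤ 3 (triangle on l)  ✗
L = 1 + 2 + 5 = 8 (even)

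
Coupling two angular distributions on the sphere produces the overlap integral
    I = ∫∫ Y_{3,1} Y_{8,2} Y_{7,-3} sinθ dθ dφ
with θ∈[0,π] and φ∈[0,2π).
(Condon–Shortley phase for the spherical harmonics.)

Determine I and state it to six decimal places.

-0.104118

m-sum 0 ✓  L=18 even ✓  5≤7≤11 ✓
Π(2lᵢ+1) = 7×17×15 = 1785
triangle coeff Δ(3,8,7) = 1/5290740
Σ_t [1,3]: t=1:−1/7257600 t=2:+1/2073600 t=3:−1/7257600 = 1/4838400
(3j)²=252/20995 [(3 8 7; 0 0 0)], sign=-1
Σ_t [0,2]: t=0:+1/348364800 t=1:−1/13063680 t=2:+1/7741440 = 29/522547200
(3j)²=1682/264537 [(3 8 7; 1 2 -3)], sign=+1
⇒ 4πI² = 141288/1037153
I = (-1)√(141288/1037153/(4π)) = -0.10411811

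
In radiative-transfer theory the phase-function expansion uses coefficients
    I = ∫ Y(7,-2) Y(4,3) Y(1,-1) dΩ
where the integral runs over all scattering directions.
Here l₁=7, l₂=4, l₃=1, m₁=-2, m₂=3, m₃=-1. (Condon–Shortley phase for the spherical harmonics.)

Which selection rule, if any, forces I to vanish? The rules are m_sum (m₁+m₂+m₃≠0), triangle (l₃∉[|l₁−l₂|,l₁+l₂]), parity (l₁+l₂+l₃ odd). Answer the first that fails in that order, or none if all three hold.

m₁+m₂+m₃ = -2 + 3 − 1 = 0  ✓
triangle: |7−4|=3 ≤ l₃=1 ≤ 7+4=11  ✗
parity: l₁+l₂+l₃ = 12 is even

triangle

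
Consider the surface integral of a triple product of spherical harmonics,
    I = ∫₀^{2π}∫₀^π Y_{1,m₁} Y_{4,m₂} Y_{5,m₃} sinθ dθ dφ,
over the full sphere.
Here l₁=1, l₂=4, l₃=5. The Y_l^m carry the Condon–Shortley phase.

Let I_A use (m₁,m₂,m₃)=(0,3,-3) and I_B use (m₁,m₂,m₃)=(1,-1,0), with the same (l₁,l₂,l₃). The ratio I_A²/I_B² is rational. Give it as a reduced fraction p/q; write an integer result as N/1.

Shared (l₁,l₂,l₃)=(1,4,5): N and (l;000)² cancel in I_A²/I_B².
A: Δ = 0!·2!·8!/11! = 1/495; Racah Σ t=0..0: t=0:+1/5040 = 1/5040; ⇒ 3j(1 4 5; 0 3 -3)² = 16/495, sgn +1
B: Δ = 0!·2!·8!/11! = 1/495; Racah Σ t=0..0: t=0:+1/1440 = 1/1440; ⇒ 3j(1 4 5; 1 -1 0)² = 2/99, sgn -1
I_A²/I_B² = (16/495)/(2/99) = 8/5

8/5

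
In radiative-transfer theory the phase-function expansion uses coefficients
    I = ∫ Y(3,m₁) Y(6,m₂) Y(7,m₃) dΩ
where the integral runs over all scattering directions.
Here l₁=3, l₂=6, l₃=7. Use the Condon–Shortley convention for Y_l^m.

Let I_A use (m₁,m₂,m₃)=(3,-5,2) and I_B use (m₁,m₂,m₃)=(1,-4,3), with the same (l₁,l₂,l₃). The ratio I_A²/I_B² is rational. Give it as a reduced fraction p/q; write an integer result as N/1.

l's match ⇒ only the (l;m) 3-j factors differ between A and B.
A: triangle coeff Δ(3,6,7) = 1/2042040; Σ_t [0,0]: t=0:+1/17418240 = 1/17418240; (3j)²=25/12376 [(3 6 7; 3 -5 2)], sign=-1
B: triangle coeff Δ(3,6,7) = 1/2042040; Σ_t [0,2]: t=0:+1/645120 t=1:−1/2177280 t=2:+1/174182400 = 191/174182400; (3j)²=36481/2042040 [(3 6 7; 1 -4 3)], sign=+1
I_A²/I_B² = (25/12376)/(36481/2042040) = 4125/36481

4125/36481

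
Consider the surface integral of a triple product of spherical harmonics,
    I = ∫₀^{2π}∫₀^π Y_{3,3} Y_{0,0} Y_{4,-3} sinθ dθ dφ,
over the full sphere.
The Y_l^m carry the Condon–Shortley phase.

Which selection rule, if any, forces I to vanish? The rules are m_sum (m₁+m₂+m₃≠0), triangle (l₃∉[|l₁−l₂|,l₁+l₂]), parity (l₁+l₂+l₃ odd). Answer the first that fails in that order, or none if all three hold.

triangle

azimuthal sum: 3 + 0 − 3 = 0  ✓
3 ≤ 4 ≤ 3 (triangle on l)  ✗
L = 3 + 0 + 4 = 7 (odd)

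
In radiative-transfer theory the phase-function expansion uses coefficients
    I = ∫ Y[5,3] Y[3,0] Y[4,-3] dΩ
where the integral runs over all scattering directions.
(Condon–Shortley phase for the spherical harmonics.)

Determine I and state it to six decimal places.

0.103862

m-sum 0 ✓  L=12 even ✓  2≤4≤8 ✓
Π(2lᵢ+1) = 11×7×9 = 693
triangle coeff Δ(5,3,4) = 1/180180
Σ_t [1,3]: t=1:−1/576 t=2:+1/144 t=3:−1/576 = 1/288
(3j)²=20/1001 [(5 3 4; 0 0 0)], sign=+1
Σ_t [1,2]: t=1:−1/1440 t=2:+1/2880 = -1/2880
(3j)²=7/715 [(5 3 4; 3 0 -3)], sign=+1
⇒ 4πI² = 252/1859
I = (+1)√(252/1859/(4π)) = 0.10386175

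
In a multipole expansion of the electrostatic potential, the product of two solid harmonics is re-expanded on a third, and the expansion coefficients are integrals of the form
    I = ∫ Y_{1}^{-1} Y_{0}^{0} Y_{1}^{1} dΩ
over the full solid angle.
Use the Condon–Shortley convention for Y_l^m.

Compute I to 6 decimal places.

Rules hold: Σm=0, L=2 even, 1≤1≤1.
N = 3·1·3 = 9
Δ = 0!·2!·0!/3! = 1/3
Racah Σ t=0..0: t=0:+1/1 = 1/1
⇒ 3j(1 0 1; 0 0 0)² = 1/3, sgn -1
Racah Σ t=0..0: t=0:+1/2 = 1/2
⇒ 3j(1 0 1; -1 0 1)² = 1/3, sgn +1
4πI² = N·(3j₀)²·(3jₘ)² = 1/1
I = -1·√(1/4π) = -0.28209479

-0.282095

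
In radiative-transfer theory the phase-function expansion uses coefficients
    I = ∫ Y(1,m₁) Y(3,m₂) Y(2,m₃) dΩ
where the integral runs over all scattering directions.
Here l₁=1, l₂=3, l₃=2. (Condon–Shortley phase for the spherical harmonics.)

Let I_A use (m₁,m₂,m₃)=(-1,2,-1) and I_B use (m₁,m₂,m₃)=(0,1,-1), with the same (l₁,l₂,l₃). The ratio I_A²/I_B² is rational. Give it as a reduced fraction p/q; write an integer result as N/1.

5/4

Shared (l₁,l₂,l₃)=(1,3,2): N and (l;000)² cancel in I_A²/I_B².
A: Δ = 2!·0!·4!/7! = 1/105; Racah Σ t=2..2: t=2:+1/12 = 1/12; ⇒ 3j(1 3 2; -1 2 -1)² = 2/21, sgn -1
B: Δ = 2!·0!·4!/7! = 1/105; Racah Σ t=1..1: t=1:−1/6 = -1/6; ⇒ 3j(1 3 2; 0 1 -1)² = 8/105, sgn +1
I_A²/I_B² = (2/21)/(8/105) = 5/4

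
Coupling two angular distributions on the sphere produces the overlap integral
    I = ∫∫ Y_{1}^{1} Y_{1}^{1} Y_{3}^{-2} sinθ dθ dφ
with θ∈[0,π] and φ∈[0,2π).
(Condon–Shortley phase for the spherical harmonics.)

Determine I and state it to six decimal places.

0.000000

|1−1|≤3≤1+1 violated ⇒ I = 0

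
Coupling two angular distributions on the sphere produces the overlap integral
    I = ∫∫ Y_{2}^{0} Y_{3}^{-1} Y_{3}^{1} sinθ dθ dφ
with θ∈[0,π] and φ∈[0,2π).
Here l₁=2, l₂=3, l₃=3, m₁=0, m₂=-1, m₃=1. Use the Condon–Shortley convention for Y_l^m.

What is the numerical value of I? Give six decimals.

Rules hold: Σm=0, L=8 even, 1≤3≤5.
N = 5·7·7 = 245
Δ = 2!·2!·4!/9! = 1/3780
Racah Σ t=0..2: t=0:+1/24 t=1:−1/4 t=2:+1/24 = -1/6
⇒ 3j(2 3 3; 0 0 0)² = 4/105, sgn +1
Racah Σ t=0..2: t=0:+1/16 t=1:−1/6 t=2:+1/96 = -3/32
⇒ 3j(2 3 3; 0 -1 1)² = 3/140, sgn -1
4πI² = N·(3j₀)²·(3jₘ)² = 1/5
I = -1·√(0.2/4π) = -0.12615663

-0.126157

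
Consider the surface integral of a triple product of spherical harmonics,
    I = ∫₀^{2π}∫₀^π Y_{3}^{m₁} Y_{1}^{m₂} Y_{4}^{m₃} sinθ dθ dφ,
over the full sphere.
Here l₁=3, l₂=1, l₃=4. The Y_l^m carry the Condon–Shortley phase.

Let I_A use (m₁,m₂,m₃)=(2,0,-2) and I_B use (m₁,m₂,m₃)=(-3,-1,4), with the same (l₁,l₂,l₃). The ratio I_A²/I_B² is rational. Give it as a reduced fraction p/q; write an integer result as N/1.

3/7

Shared (l₁,l₂,l₃)=(3,1,4): N and (l;000)² cancel in I_A²/I_B².
A: Δ = 0!·6!·2!/9! = 1/252; Racah Σ t=0..0: t=0:+1/120 = 1/120; ⇒ 3j(3 1 4; 2 0 -2)² = 1/21, sgn +1
B: Δ = 0!·6!·2!/9! = 1/252; Racah Σ t=0..0: t=0:+1/1440 = 1/1440; ⇒ 3j(3 1 4; -3 -1 4)² = 1/9, sgn +1
I_A²/I_B² = (1/21)/(1/9) = 3/7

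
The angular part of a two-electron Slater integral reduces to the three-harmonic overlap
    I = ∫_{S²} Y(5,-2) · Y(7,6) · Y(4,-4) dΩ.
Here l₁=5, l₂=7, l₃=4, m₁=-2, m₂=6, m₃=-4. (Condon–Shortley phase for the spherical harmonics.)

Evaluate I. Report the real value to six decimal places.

Rules hold: Σm=0, L=16 even, 2≤4≤12.
N = 11·15·9 = 1485
Δ = 8!·2!·6!/17! = 1/6126120
Racah Σ t=3..5: t=3:−1/69120 t=4:+1/20736 t=5:−1/69120 = 1/51840
⇒ 3j(5 7 4; 0 0 0)² = 280/21879, sgn +1
Racah Σ t=7..7: t=7:−1/7257600 = -1/7257600
⇒ 3j(5 7 4; -2 6 -4)² = 2/85, sgn -1
4πI² = N·(3j₀)²·(3jₘ)² = 1680/3757
I = -1·√(0.447165/4π) = -0.18863797

-0.188638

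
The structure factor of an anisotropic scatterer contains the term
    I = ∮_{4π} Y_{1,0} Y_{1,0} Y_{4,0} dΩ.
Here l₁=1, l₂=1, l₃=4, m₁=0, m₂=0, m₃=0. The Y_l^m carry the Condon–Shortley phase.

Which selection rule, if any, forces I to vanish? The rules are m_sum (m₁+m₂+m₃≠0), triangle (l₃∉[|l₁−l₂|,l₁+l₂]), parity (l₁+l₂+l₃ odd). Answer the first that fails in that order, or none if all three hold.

triangle

m₁+m₂+m₃ = 0 + 0 + 0 = 0  ✓
triangle: |1−1|=0 ≤ l₃=4 ≤ 1+1=2  ✗
parity: l₁+l₂+l₃ = 6 is even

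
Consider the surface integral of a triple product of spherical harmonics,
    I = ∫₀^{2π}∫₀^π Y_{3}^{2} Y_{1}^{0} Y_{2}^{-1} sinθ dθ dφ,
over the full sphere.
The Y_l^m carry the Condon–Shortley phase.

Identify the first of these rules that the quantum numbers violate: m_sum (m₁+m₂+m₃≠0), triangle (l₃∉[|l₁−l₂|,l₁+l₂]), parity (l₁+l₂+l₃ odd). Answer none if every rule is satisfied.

m_sum

azimuthal sum: 2 + 0 − 1 = 1  ✗
2 ≤ 2 ≤ 4 (triangle on l)
L = 3 + 1 + 2 = 6 (even)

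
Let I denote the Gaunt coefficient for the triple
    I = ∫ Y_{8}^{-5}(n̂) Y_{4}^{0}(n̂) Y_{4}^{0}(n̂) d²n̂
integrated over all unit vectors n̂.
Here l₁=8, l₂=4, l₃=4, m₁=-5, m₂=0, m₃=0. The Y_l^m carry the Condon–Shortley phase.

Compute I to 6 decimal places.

0.000000

m-sum = -5 + 0 + 0 = -5 ≠ 0 ⇒ I = 0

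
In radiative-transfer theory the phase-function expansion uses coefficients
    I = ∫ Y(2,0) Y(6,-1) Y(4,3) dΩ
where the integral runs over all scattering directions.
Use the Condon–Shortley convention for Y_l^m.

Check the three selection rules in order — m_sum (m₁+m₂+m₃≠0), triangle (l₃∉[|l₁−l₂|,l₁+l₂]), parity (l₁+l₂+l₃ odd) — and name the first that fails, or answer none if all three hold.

m_sum

Σmᵢ = 2  ✗
l₃∈[|l₁−l₂|,l₁+l₂]=[4,8], have l₃=4
Σlᵢ = 12 ⇒ even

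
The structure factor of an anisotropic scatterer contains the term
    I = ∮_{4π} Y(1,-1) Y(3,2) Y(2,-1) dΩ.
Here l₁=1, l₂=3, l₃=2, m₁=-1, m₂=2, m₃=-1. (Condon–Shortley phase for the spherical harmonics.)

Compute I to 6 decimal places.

Rules hold: Σm=0, L=6 even, 2≤2≤4.
N = 3·7·5 = 105
Δ = 2!·0!·4!/7! = 1/105
Racah Σ t=1..1: t=1:−1/4 = -1/4
⇒ 3j(1 3 2; 0 0 0)² = 3/35, sgn -1
Racah Σ t=2..2: t=2:+1/12 = 1/12
⇒ 3j(1 3 2; -1 2 -1)² = 2/21, sgn -1
4πI² = N·(3j₀)²·(3jₘ)² = 6/7
I = +1·√(0.857143/4π) = 0.26116903

0.261169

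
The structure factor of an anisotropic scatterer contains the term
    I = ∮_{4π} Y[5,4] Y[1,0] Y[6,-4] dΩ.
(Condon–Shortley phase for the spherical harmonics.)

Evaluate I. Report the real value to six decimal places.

0.182727

m-sum 0 ✓  L=12 even ✓  4≤6≤6 ✓
Π(2lᵢ+1) = 11×3×13 = 429
triangle coeff Δ(5,1,6) = 1/858
Σ_t [0,0]: t=0:+1/14400 = 1/14400
(3j)²=6/143 [(5 1 6; 0 0 0)], sign=+1
Σ_t [0,0]: t=0:+1/362880 = 1/362880
(3j)²=10/429 [(5 1 6; 4 0 -4)], sign=+1
⇒ 4πI² = 60/143
I = (+1)√(60/143/(4π)) = 0.18272698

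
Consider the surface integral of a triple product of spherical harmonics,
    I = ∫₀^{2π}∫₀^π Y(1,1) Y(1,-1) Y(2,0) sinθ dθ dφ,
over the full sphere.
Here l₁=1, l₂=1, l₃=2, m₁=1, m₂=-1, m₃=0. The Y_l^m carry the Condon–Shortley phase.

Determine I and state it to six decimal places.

0.126157

Checks pass: Σm=0; 4 even; l₃=2∈[0,2].
(2·1+1)(2·1+1)(2·2+1) = 45
Δ: 0! 2! 2! / 5! → 1/30
sum: t=0:+1/1 = 1/1
3j²(1 1 2; 0 0 0) = Δ·Π!·Σ² = 2/15  (sign +1)
sum: t=0:+1/4 = 1/4
3j²(1 1 2; 1 -1 0) = Δ·Π!·Σ² = 1/30  (sign +1)
combine: 4πI² = 45·2/15·1/30 = 1/5
take √, sign +1: I = 0.12615663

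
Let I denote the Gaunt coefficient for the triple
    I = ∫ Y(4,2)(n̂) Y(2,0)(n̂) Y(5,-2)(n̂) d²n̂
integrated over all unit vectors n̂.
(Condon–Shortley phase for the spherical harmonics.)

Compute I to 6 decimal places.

0.000000

l₁+l₂+l₃=11 is odd: 3j(l;000)=0 ⇒ I=0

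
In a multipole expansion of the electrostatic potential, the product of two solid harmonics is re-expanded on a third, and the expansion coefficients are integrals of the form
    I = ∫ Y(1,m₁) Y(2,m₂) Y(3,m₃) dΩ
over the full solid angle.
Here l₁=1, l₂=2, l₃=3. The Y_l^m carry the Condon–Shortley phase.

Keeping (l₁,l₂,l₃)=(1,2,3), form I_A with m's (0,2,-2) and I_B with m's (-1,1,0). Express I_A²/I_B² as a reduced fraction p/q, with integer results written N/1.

l's match ⇒ only the (l;m) 3-j factors differ between A and B.
A: triangle coeff Δ(1,2,3) = 1/105; Σ_t [0,0]: t=0:+1/24 = 1/24; (3j)²=1/21 [(1 2 3; 0 2 -2)], sign=-1
B: triangle coeff Δ(1,2,3) = 1/105; Σ_t [0,0]: t=0:+1/12 = 1/12; (3j)²=1/35 [(1 2 3; -1 1 0)], sign=-1
I_A²/I_B² = (1/21)/(1/35) = 5/3

5/3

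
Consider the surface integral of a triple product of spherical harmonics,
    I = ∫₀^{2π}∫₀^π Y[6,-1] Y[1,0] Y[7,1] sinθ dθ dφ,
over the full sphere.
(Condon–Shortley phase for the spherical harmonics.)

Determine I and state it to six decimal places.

m-sum 0 ✓  L=14 even ✓  5≤7≤7 ✓
Π(2lᵢ+1) = 13×3×15 = 585
triangle coeff Δ(6,1,7) = 1/1365
Σ_t [0,0]: t=0:+1/518400 = 1/518400
(3j)²=7/195 [(6 1 7; 0 0 0)], sign=-1
Σ_t [0,0]: t=0:+1/604800 = 1/604800
(3j)²=16/455 [(6 1 7; -1 0 1)], sign=+1
⇒ 4πI² = 48/65
I = (-1)√(48/65/(4π)) = -0.24241473

-0.242415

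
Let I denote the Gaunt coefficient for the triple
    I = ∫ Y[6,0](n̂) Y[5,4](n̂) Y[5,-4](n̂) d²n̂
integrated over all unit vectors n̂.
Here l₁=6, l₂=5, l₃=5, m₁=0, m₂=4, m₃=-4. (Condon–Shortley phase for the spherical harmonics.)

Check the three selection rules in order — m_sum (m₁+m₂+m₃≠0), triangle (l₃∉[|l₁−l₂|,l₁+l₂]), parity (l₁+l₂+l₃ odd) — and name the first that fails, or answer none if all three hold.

none

azimuthal sum: 0 + 4 − 4 = 0  ✓
1 ≤ 5 ≤ 11 (triangle on l)  ✓
L = 6 + 5 + 5 = 16 (even)  ✓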